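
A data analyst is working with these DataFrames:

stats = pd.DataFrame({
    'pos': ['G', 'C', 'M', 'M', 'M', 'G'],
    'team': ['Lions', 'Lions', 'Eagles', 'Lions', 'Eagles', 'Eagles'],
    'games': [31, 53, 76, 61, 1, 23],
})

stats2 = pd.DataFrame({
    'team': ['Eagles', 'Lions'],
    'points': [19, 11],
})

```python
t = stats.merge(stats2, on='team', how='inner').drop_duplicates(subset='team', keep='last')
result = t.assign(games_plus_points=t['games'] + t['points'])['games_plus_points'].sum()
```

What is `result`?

114

merge on 'team' (how='inner') → 6 rows:
  pos    team  games  points
0   G   Lions     31      11
1   C   Lions     53      11
2   M  Eagles     76      19
3   M   Lions     61      11
4   M  Eagles      1      19
5   G  Eagles     23      19
drop duplicate team (keep=last):
  pos    team  games  points
3   M   Lions     61      11
5   G  Eagles     23      19
add column games_plus_points = t['games'] + t['points']:
  pos    team  games  points  games_plus_points
3   M   Lions     61      11                 72
5   G  Eagles     23      19                 42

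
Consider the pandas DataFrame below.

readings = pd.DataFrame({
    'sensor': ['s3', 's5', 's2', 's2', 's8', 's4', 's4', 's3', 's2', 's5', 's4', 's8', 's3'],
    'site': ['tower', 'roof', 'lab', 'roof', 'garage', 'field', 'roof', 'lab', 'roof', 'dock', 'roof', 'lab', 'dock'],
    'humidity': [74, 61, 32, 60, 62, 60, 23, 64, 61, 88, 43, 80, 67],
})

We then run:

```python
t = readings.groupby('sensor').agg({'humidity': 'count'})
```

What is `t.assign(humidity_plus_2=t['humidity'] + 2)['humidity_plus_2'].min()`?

4

group by sensor, count of humidity:
        humidity
sensor          
s2             3
s3             3
s4             3
s5             2
s8             2
add column humidity_plus_2 = t['humidity'] + 2:
        humidity  humidity_plus_2
sensor                           
s2             3                5
s3             3                5
s4             3                5
s5             2                4
s8             2                4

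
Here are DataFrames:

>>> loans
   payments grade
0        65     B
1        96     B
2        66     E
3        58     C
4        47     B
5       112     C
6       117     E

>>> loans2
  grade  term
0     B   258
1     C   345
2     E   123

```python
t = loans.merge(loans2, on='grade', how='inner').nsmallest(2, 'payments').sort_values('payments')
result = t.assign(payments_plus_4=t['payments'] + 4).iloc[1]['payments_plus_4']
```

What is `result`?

62

merge on 'grade' (how='inner') → 7 rows:
   payments grade  term
0        65     B   258
1        96     B   258
2        66     E   123
3        58     C   345
4        47     B   258
5       112     C   345
6       117     E   123
take 2 rows with smallest payments:
   payments grade  term
4        47     B   258
3        58     C   345
sort by payments:
   payments grade  term
4        47     B   258
3        58     C   345
add column payments_plus_4 = t['payments'] + 4:
   payments grade  term  payments_plus_4
4        47     B   258               51
3        58     C   345               62
value at position 1, column 'payments_plus_4' → 62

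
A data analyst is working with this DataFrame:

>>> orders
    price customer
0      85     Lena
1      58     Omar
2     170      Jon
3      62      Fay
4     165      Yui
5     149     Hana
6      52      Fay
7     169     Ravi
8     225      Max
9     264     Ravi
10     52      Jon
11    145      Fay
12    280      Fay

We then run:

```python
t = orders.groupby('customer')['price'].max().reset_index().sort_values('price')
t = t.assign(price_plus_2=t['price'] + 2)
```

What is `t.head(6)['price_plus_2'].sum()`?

864

group by customer, max of price:
customer
Fay     280
Hana    149
Jon     170
Lena     85
Max     225
Omar     58
Ravi    264
Yui     165
Name: price, dtype: int64
reset_index():
  customer  price
0      Fay    280
1     Hana    149
2      Jon    170
3     Lena     85
4      Max    225
5     Omar     58
6     Ravi    264
7      Yui    165
sort by price:
  customer  price
5     Omar     58
3     Lena     85
1     Hana    149
7      Yui    165
2      Jon    170
4      Max    225
6     Ravi    264
0      Fay    280
add column price_plus_2 = t['price'] + 2:
  customer  price  price_plus_2
5     Omar     58            60
3     Lena     85            87
1     Hana    149           151
7      Yui    165           167
2      Jon    170           172
4      Max    225           227
6     Ravi    264           266
0      Fay    280           282
take first 6 rows:
  customer  price  price_plus_2
5     Omar     58            60
3     Lena     85            87
1     Hana    149           151
7      Yui    165           167
2      Jon    170           172
4      Max    225           227
The sum of column 'price_plus_2' is 864.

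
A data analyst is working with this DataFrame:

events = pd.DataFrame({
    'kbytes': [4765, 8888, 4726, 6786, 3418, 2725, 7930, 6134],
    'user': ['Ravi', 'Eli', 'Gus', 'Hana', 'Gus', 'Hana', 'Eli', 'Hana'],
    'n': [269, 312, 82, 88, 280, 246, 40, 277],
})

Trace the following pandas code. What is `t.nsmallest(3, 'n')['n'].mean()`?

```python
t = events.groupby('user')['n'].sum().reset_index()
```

327.666666667

group by user, sum of n:
user
Eli     352
Gus     362
Hana    611
Ravi    269
Name: n, dtype: int64
reset_index():
   user    n
0   Eli  352
1   Gus  362
2  Hana  611
3  Ravi  269
take 3 rows with smallest n:
   user    n
3  Ravi  269
0   Eli  352
1   Gus  362
Finally, mean of column 'n' = 327.666666667.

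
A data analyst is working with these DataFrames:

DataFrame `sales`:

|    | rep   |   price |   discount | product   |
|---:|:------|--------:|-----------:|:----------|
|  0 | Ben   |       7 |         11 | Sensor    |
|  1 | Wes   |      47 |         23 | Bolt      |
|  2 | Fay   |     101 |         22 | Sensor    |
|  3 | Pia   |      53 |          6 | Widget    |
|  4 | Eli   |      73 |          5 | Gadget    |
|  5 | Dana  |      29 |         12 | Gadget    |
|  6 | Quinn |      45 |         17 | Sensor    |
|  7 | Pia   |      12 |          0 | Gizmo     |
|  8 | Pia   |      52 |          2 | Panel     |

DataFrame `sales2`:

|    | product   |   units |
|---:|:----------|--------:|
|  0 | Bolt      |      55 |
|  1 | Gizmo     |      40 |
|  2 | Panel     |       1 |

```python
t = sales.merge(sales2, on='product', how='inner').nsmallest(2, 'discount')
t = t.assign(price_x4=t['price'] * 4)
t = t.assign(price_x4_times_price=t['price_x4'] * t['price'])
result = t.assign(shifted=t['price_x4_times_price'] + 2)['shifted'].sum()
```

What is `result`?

merge on 'product' (how='inner') → 3 rows:
   rep  price  discount product  units
0  Wes     47        23    Bolt     55
1  Pia     12         0   Gizmo     40
2  Pia     52         2   Panel      1
take 2 rows with smallest discount:
   rep  price  discount product  units
1  Pia     12         0   Gizmo     40
2  Pia     52         2   Panel      1
add column price_x4 = t['price'] * 4:
   rep  price  discount product  units  price_x4
1  Pia     12         0   Gizmo     40        48
2  Pia     52         2   Panel      1       208
add column price_x4_times_price = t['price_x4'] * t['price']:
   rep  price  discount product  units  price_x4  price_x4_times_price
1  Pia     12         0   Gizmo     40        48                   576
2  Pia     52         2   Panel      1       208                 10816
add column shifted = t['price_x4_times_price'] + 2:
   rep  price  discount product  units  price_x4  price_x4_times_price  shifted
1  Pia     12         0   Gizmo     40        48                   576      578
2  Pia     52         2   Panel      1       208                 10816    10818
The sum of column 'shifted' is 11396.

11396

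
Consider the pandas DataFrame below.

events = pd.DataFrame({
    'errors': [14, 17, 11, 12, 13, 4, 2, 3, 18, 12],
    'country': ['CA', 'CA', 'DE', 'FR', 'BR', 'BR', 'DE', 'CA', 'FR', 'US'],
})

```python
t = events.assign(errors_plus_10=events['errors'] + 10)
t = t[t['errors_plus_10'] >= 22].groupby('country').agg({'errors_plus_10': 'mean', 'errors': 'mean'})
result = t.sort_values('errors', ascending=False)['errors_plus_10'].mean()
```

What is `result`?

23.875

add column errors_plus_10 = events['errors'] + 10:
   errors country  errors_plus_10
0      14      CA              24
1      17      CA              27
2      11      DE              21
3      12      FR              22
4      13      BR              23
5       4      BR              14
6       2      DE              12
7       3      CA              13
8      18      FR              28
9      12      US              22
filter rows where errors_plus_10 >= 22:
   errors country  errors_plus_10
0      14      CA              24
1      17      CA              27
3      12      FR              22
4      13      BR              23
8      18      FR              28
9      12      US              22
group by country: mean(errors_plus_10), mean(errors):
         errors_plus_10  errors
country                        
BR                 23.0    13.0
CA                 25.5    15.5
FR                 25.0    15.0
US                 22.0    12.0
sort by errors descending:
         errors_plus_10  errors
country                        
CA                 25.5    15.5
FR                 25.0    15.0
BR                 23.0    13.0
US                 22.0    12.0
Reading off the mean of column 'errors_plus_10', we get 23.875.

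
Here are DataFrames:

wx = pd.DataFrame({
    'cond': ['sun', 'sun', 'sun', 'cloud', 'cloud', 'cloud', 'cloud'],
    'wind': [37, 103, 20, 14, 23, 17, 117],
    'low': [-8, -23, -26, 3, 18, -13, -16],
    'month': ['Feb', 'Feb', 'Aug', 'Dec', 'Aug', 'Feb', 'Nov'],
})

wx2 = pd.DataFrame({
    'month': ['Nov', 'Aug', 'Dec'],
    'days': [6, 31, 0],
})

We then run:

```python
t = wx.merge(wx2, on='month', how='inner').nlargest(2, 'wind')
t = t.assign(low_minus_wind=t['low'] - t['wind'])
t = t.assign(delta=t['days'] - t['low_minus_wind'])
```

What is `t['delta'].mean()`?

merge on 'month' (how='inner') → 4 rows:
    cond  wind  low month  days
0    sun    20  -26   Aug    31
1  cloud    14    3   Dec     0
2  cloud    23   18   Aug    31
3  cloud   117  -16   Nov     6
take 2 rows with largest wind:
    cond  wind  low month  days
3  cloud   117  -16   Nov     6
2  cloud    23   18   Aug    31
add column low_minus_wind = t['low'] - t['wind']:
    cond  wind  low month  days  low_minus_wind
3  cloud   117  -16   Nov     6            -133
2  cloud    23   18   Aug    31              -5
add column delta = t['days'] - t['low_minus_wind']:
    cond  wind  low month  days  low_minus_wind  delta
3  cloud   117  -16   Nov     6            -133    139
2  cloud    23   18   Aug    31              -5     36
Reading off the mean of column 'delta', we get 87.5.

87.5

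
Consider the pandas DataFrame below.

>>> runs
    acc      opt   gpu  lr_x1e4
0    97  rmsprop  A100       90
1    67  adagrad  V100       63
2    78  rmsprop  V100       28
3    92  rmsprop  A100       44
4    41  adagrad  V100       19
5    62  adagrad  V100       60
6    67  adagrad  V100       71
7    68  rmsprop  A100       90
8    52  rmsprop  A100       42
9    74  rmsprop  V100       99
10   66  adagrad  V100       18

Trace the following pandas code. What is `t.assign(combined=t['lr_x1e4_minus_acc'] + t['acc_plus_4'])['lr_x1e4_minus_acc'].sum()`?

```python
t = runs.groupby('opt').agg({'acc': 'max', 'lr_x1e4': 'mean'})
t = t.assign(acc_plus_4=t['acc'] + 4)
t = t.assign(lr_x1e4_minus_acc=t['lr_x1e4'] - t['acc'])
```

-52.3

group by opt: max(acc), mean(lr_x1e4):
         acc  lr_x1e4
opt                  
adagrad   67     46.2
rmsprop   97     65.5
add column acc_plus_4 = t['acc'] + 4:
         acc  lr_x1e4  acc_plus_4
opt                              
adagrad   67     46.2          71
rmsprop   97     65.5         101
add column lr_x1e4_minus_acc = t['lr_x1e4'] - t['acc']:
         acc  lr_x1e4  acc_plus_4  lr_x1e4_minus_acc
opt                                                 
adagrad   67     46.2          71              -20.8
rmsprop   97     65.5         101              -31.5
add column combined = t['lr_x1e4_minus_acc'] + t['acc_plus_4']:
         acc  lr_x1e4  acc_plus_4  lr_x1e4_minus_acc  combined
opt                                                           
adagrad   67     46.2          71              -20.8      50.2
rmsprop   97     65.5         101              -31.5      69.5
Hence -52.3.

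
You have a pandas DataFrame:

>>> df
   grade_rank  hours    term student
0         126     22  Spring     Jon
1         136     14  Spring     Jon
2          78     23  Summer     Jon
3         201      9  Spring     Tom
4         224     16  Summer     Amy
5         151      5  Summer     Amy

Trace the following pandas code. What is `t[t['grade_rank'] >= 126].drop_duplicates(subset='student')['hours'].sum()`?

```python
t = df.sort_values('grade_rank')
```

sort by grade_rank:
   grade_rank  hours    term student
2          78     23  Summer     Jon
0         126     22  Spring     Jon
1         136     14  Spring     Jon
5         151      5  Summer     Amy
3         201      9  Spring     Tom
4         224     16  Summer     Amy
filter rows where grade_rank >= 126:
   grade_rank  hours    term student
0         126     22  Spring     Jon
1         136     14  Spring     Jon
5         151      5  Summer     Amy
3         201      9  Spring     Tom
4         224     16  Summer     Amy
drop duplicate student (keep=first):
   grade_rank  hours    term student
0         126     22  Spring     Jon
5         151      5  Summer     Amy
3         201      9  Spring     Tom
Then the sum of column 'hours': 36

36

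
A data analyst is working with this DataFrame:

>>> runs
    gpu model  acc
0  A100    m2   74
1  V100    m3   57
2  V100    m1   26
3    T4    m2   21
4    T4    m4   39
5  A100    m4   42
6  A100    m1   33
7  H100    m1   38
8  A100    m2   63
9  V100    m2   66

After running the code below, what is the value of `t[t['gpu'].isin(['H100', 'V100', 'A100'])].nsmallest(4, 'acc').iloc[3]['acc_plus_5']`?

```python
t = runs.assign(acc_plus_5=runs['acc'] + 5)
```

add column acc_plus_5 = runs['acc'] + 5:
    gpu model  acc  acc_plus_5
0  A100    m2   74          79
1  V100    m3   57          62
2  V100    m1   26          31
3    T4    m2   21          26
4    T4    m4   39          44
5  A100    m4   42          47
6  A100    m1   33          38
7  H100    m1   38          43
8  A100    m2   63          68
9  V100    m2   66          71
filter rows where gpu in ['H100', 'V100', 'A100']:
    gpu model  acc  acc_plus_5
0  A100    m2   74          79
1  V100    m3   57          62
2  V100    m1   26          31
5  A100    m4   42          47
6  A100    m1   33          38
7  H100    m1   38          43
8  A100    m2   63          68
9  V100    m2   66          71
take 4 rows with smallest acc:
    gpu model  acc  acc_plus_5
2  V100    m1   26          31
6  A100    m1   33          38
7  H100    m1   38          43
5  A100    m4   42          47
Finally, value at position 3, column 'acc_plus_5' = 47.

47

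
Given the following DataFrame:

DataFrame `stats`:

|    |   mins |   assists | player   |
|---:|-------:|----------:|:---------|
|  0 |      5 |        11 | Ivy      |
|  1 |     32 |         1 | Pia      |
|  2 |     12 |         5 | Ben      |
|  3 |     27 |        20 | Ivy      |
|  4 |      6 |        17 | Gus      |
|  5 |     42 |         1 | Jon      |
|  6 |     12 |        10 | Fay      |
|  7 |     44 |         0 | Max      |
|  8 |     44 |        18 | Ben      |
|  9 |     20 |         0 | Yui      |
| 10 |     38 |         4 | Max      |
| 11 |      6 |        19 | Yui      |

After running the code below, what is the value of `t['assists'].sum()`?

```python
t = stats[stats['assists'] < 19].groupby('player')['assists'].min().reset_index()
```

filter rows where assists < 19:
    mins  assists player
0      5       11    Ivy
1     32        1    Pia
2     12        5    Ben
4      6       17    Gus
5     42        1    Jon
6     12       10    Fay
7     44        0    Max
8     44       18    Ben
9     20        0    Yui
10    38        4    Max
group by player, min of assists:
player
Ben     5
Fay    10
Gus    17
Ivy    11
Jon     1
Max     0
Pia     1
Yui     0
Name: assists, dtype: int64
reset_index():
  player  assists
0    Ben        5
1    Fay       10
2    Gus       17
3    Ivy       11
4    Jon        1
5    Max        0
6    Pia        1
7    Yui        0

45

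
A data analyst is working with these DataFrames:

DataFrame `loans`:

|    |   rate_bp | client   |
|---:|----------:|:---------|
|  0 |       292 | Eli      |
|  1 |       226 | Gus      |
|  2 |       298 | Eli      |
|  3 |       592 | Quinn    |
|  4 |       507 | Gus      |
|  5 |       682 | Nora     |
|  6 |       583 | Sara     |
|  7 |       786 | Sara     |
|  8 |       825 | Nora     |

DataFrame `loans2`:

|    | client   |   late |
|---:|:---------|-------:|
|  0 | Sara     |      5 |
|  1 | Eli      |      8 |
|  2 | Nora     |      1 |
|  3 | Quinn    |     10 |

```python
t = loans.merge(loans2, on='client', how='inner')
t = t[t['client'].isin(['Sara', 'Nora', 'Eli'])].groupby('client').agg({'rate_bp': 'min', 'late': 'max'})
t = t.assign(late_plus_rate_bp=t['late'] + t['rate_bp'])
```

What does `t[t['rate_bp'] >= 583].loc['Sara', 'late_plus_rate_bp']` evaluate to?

588

merge on 'client' (how='inner') → 7 rows:
   rate_bp client  late
0      292    Eli     8
1      298    Eli     8
2      592  Quinn    10
3      682   Nora     1
4      583   Sara     5
5      786   Sara     5
6      825   Nora     1
filter rows where client in ['Sara', 'Nora', 'Eli']:
   rate_bp client  late
0      292    Eli     8
1      298    Eli     8
3      682   Nora     1
4      583   Sara     5
5      786   Sara     5
6      825   Nora     1
group by client: min(rate_bp), max(late):
        rate_bp  late
client               
Eli         292     8
Nora        682     1
Sara        583     5
add column late_plus_rate_bp = t['late'] + t['rate_bp']:
        rate_bp  late  late_plus_rate_bp
client                                  
Eli         292     8                300
Nora        682     1                683
Sara        583     5                588
filter rows where rate_bp >= 583:
        rate_bp  late  late_plus_rate_bp
client                                  
Nora        682     1                683
Sara        583     5                588
Reading off the value at row 'Sara', column 'late_plus_rate_bp', we get 588.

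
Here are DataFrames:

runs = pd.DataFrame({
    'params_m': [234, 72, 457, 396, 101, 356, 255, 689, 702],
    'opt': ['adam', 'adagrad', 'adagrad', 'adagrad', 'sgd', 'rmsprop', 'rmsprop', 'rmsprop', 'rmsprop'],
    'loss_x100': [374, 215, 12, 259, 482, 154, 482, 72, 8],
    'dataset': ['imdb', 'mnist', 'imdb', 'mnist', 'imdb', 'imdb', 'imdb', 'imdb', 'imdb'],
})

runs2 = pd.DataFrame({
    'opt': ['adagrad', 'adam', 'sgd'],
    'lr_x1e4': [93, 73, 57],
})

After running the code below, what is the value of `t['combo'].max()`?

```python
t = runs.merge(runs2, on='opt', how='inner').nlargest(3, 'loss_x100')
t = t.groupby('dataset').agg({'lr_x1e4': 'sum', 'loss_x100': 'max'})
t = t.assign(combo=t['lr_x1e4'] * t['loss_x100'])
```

merge on 'opt' (how='inner') → 5 rows:
   params_m      opt  loss_x100 dataset  lr_x1e4
0       234     adam        374    imdb       73
1        72  adagrad        215   mnist       93
2       457  adagrad         12    imdb       93
3       396  adagrad        259   mnist       93
4       101      sgd        482    imdb       57
take 3 rows with largest loss_x100:
   params_m      opt  loss_x100 dataset  lr_x1e4
4       101      sgd        482    imdb       57
0       234     adam        374    imdb       73
3       396  adagrad        259   mnist       93
group by dataset: sum(lr_x1e4), max(loss_x100):
         lr_x1e4  loss_x100
dataset                    
imdb         130        482
mnist         93        259
add column combo = t['lr_x1e4'] * t['loss_x100']:
         lr_x1e4  loss_x100  combo
dataset                           
imdb         130        482  62660
mnist         93        259  24087
So max() = 62660.

62660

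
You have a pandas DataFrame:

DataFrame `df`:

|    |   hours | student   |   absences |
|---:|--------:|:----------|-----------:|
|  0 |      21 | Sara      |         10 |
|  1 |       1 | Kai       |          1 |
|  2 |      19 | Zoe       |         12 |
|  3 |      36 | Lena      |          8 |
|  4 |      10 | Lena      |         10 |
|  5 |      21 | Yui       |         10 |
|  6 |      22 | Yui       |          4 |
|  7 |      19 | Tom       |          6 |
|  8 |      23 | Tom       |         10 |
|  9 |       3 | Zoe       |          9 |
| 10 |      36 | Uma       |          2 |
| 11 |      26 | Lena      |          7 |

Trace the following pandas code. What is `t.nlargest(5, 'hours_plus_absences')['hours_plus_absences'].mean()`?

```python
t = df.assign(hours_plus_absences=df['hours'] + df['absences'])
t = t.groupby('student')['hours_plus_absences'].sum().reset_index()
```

add column hours_plus_absences = df['hours'] + df['absences']:
    hours student  absences  hours_plus_absences
0      21    Sara        10                   31
1       1     Kai         1                    2
2      19     Zoe        12                   31
3      36    Lena         8                   44
4      10    Lena        10                   20
5      21     Yui        10                   31
6      22     Yui         4                   26
7      19     Tom         6                   25
8      23     Tom        10                   33
9       3     Zoe         9                   12
10     36     Uma         2                   38
11     26    Lena         7                   33
group by student, sum of hours_plus_absences:
student
Kai      2
Lena    97
Sara    31
Tom     58
Uma     38
Yui     57
Zoe     43
Name: hours_plus_absences, dtype: int64
reset_index():
  student  hours_plus_absences
0     Kai                    2
1    Lena                   97
2    Sara                   31
3     Tom                   58
4     Uma                   38
5     Yui                   57
6     Zoe                   43
take 5 rows with largest hours_plus_absences:
  student  hours_plus_absences
1    Lena                   97
3     Tom                   58
5     Yui                   57
6     Zoe                   43
4     Uma                   38

58.6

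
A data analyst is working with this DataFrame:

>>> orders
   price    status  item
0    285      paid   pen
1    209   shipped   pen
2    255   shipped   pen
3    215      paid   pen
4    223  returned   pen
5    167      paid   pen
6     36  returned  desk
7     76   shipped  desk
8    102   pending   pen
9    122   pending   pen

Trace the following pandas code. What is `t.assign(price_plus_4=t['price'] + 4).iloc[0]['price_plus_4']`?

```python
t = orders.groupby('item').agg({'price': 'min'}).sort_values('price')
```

40

group by item, min of price:
      price
item       
desk     36
pen     102
sort by price:
      price
item       
desk     36
pen     102
add column price_plus_4 = t['price'] + 4:
      price  price_plus_4
item                     
desk     36            40
pen     102           106
Then the value at position 0, column 'price_plus_4': 40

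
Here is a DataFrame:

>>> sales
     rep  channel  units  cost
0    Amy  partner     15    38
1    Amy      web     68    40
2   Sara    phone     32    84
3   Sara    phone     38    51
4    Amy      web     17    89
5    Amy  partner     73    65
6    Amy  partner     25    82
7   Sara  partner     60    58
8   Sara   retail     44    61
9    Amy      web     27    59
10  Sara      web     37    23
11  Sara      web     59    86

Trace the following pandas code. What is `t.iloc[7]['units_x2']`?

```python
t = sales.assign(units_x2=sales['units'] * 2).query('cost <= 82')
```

54

add column units_x2 = sales['units'] * 2:
     rep  channel  units  cost  units_x2
0    Amy  partner     15    38        30
1    Amy      web     68    40       136
2   Sara    phone     32    84        64
3   Sara    phone     38    51        76
4    Amy      web     17    89        34
5    Amy  partner     73    65       146
6    Amy  partner     25    82        50
7   Sara  partner     60    58       120
8   Sara   retail     44    61        88
9    Amy      web     27    59        54
10  Sara      web     37    23        74
11  Sara      web     59    86       118
filter rows where cost <= 82:
     rep  channel  units  cost  units_x2
0    Amy  partner     15    38        30
1    Amy      web     68    40       136
3   Sara    phone     38    51        76
5    Amy  partner     73    65       146
6    Amy  partner     25    82        50
7   Sara  partner     60    58       120
8   Sara   retail     44    61        88
9    Amy      web     27    59        54
10  Sara      web     37    23        74
Then the value at position 7, column 'units_x2': 54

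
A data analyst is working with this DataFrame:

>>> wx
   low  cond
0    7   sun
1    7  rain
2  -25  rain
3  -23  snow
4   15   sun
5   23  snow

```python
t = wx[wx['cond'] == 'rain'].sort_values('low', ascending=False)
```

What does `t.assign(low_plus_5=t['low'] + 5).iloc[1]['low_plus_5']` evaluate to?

filter rows where cond == 'rain':
   low  cond
1    7  rain
2  -25  rain
sort by low descending:
   low  cond
1    7  rain
2  -25  rain
add column low_plus_5 = t['low'] + 5:
   low  cond  low_plus_5
1    7  rain          12
2  -25  rain         -20
Taking the value at position 1, column 'low_plus_5' gives -20.

-20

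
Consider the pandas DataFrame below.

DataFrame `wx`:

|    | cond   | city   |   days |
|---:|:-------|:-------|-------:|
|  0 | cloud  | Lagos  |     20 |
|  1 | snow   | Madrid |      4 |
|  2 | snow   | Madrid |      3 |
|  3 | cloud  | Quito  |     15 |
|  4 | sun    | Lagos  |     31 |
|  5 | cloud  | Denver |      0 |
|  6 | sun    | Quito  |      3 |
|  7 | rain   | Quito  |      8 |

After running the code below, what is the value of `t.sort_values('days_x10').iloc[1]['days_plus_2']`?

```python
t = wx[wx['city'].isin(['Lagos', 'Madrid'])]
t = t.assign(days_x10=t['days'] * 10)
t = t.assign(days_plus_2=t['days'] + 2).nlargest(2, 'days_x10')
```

filter rows where city in ['Lagos', 'Madrid']:
    cond    city  days
0  cloud   Lagos    20
1   snow  Madrid     4
2   snow  Madrid     3
4    sun   Lagos    31
add column days_x10 = t['days'] * 10:
    cond    city  days  days_x10
0  cloud   Lagos    20       200
1   snow  Madrid     4        40
2   snow  Madrid     3        30
4    sun   Lagos    31       310
add column days_plus_2 = t['days'] + 2:
    cond    city  days  days_x10  days_plus_2
0  cloud   Lagos    20       200           22
1   snow  Madrid     4        40            6
2   snow  Madrid     3        30            5
4    sun   Lagos    31       310           33
take 2 rows with largest days_x10:
    cond   city  days  days_x10  days_plus_2
4    sun  Lagos    31       310           33
0  cloud  Lagos    20       200           22
sort by days_x10:
    cond   city  days  days_x10  days_plus_2
0  cloud  Lagos    20       200           22
4    sun  Lagos    31       310           33
Then the value at position 1, column 'days_plus_2': 33

33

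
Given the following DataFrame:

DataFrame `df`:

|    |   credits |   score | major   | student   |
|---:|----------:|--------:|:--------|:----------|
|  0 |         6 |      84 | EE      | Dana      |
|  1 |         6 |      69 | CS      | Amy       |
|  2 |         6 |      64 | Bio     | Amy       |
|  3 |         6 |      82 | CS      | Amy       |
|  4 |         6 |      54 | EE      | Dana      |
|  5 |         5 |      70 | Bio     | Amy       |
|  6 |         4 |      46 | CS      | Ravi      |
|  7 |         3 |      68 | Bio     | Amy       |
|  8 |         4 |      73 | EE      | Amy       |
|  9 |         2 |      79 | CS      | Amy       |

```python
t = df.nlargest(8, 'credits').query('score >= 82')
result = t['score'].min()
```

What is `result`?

82

take 8 rows with largest credits:
   credits  score major student
0        6     84    EE    Dana
1        6     69    CS     Amy
2        6     64   Bio     Amy
3        6     82    CS     Amy
4        6     54    EE    Dana
5        5     70   Bio     Amy
6        4     46    CS    Ravi
8        4     73    EE     Amy
filter rows where score >= 82:
   credits  score major student
0        6     84    EE    Dana
3        6     82    CS     Amy
Taking the min of column 'score' gives 82.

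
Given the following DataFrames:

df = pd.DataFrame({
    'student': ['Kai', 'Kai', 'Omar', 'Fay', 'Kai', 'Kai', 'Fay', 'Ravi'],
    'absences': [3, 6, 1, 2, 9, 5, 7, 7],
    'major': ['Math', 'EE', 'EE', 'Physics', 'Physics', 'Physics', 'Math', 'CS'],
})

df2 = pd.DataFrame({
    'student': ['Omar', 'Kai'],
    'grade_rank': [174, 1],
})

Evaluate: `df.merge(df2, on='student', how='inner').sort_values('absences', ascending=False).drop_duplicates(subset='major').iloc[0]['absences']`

merge on 'student' (how='inner') → 5 rows:
  student  absences    major  grade_rank
0     Kai         3     Math           1
1     Kai         6       EE           1
2    Omar         1       EE         174
3     Kai         9  Physics           1
4     Kai         5  Physics           1
sort by absences descending:
  student  absences    major  grade_rank
3     Kai         9  Physics           1
1     Kai         6       EE           1
4     Kai         5  Physics           1
0     Kai         3     Math           1
2    Omar         1       EE         174
drop duplicate major (keep=first):
  student  absences    major  grade_rank
3     Kai         9  Physics           1
1     Kai         6       EE           1
0     Kai         3     Math           1
value at position 0, column 'absences' → 9

9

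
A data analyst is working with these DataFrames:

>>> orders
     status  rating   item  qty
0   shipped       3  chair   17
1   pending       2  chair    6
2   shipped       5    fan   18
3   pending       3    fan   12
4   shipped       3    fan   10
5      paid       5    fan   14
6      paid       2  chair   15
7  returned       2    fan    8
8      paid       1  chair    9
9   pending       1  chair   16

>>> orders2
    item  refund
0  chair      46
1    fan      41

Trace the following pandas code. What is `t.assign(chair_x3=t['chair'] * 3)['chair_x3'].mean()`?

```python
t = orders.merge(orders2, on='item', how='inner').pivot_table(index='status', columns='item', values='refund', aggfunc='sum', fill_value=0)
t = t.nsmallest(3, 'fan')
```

merge on 'item' (how='inner') → 10 rows:
     status  rating   item  qty  refund
0   shipped       3  chair   17      46
1   pending       2  chair    6      46
2   shipped       5    fan   18      41
3   pending       3    fan   12      41
4   shipped       3    fan   10      41
5      paid       5    fan   14      41
6      paid       2  chair   15      46
7  returned       2    fan    8      41
8      paid       1  chair    9      46
9   pending       1  chair   16      46
pivot: rows=status, cols=item, sum(refund):
item      chair  fan
status              
paid         92   41
pending      92   41
returned      0   41
shipped      46   82
take 3 rows with smallest fan:
item      chair  fan
status              
paid         92   41
pending      92   41
returned      0   41
add column chair_x3 = t['chair'] * 3:
item      chair  fan  chair_x3
status                        
paid         92   41       276
pending      92   41       276
returned      0   41         0
Reading off the mean of column 'chair_x3', we get 184.0.

184.0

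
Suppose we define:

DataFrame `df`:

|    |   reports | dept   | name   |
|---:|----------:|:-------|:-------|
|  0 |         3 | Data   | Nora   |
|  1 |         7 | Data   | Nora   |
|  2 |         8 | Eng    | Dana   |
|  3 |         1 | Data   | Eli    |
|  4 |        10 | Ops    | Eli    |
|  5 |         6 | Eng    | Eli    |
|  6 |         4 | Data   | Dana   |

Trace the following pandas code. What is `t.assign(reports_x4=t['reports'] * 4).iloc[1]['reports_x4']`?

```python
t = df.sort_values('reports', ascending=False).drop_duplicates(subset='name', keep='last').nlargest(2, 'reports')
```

sort by reports descending:
   reports  dept  name
4       10   Ops   Eli
2        8   Eng  Dana
1        7  Data  Nora
5        6   Eng   Eli
6        4  Data  Dana
0        3  Data  Nora
3        1  Data   Eli
drop duplicate name (keep=last):
   reports  dept  name
6        4  Data  Dana
0        3  Data  Nora
3        1  Data   Eli
take 2 rows with largest reports:
   reports  dept  name
6        4  Data  Dana
0        3  Data  Nora
add column reports_x4 = t['reports'] * 4:
   reports  dept  name  reports_x4
6        4  Data  Dana          16
0        3  Data  Nora          12

12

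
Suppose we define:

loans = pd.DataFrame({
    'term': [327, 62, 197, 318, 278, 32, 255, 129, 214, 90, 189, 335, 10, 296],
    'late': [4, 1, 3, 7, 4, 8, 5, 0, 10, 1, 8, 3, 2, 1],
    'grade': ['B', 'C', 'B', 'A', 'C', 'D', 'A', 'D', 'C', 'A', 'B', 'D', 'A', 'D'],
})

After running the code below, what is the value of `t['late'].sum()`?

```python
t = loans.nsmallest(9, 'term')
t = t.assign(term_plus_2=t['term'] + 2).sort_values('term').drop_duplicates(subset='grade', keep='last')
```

take 9 rows with smallest term:
    term  late grade
12    10     2     A
5     32     8     D
1     62     1     C
9     90     1     A
7    129     0     D
10   189     8     B
2    197     3     B
8    214    10     C
6    255     5     A
add column term_plus_2 = t['term'] + 2:
    term  late grade  term_plus_2
12    10     2     A           12
5     32     8     D           34
1     62     1     C           64
9     90     1     A           92
7    129     0     D          131
10   189     8     B          191
2    197     3     B          199
8    214    10     C          216
6    255     5     A          257
sort by term:
    term  late grade  term_plus_2
12    10     2     A           12
5     32     8     D           34
1     62     1     C           64
9     90     1     A           92
7    129     0     D          131
10   189     8     B          191
2    197     3     B          199
8    214    10     C          216
6    255     5     A          257
drop duplicate grade (keep=last):
   term  late grade  term_plus_2
7   129     0     D          131
2   197     3     B          199
8   214    10     C          216
6   255     5     A          257
Then the sum of column 'late': 18

18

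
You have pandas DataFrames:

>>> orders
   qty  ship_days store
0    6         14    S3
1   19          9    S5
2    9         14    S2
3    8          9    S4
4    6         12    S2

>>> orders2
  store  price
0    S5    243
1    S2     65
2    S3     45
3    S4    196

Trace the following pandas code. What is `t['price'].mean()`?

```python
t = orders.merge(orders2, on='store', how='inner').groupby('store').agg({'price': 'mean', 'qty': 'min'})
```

merge on 'store' (how='inner') → 5 rows:
   qty  ship_days store  price
0    6         14    S3     45
1   19          9    S5    243
2    9         14    S2     65
3    8          9    S4    196
4    6         12    S2     65
group by store: mean(price), min(qty):
       price  qty
store            
S2      65.0    6
S3      45.0    6
S4     196.0    8
S5     243.0   19

137.25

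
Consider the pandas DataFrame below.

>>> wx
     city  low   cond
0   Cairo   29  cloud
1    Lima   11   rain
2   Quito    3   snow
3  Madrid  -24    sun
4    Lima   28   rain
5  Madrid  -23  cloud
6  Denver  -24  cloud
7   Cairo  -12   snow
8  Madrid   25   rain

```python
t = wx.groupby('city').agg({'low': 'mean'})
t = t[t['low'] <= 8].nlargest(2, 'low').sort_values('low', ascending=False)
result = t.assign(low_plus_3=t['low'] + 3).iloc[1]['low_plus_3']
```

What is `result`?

group by city, mean of low:
              low
city             
Cairo    8.500000
Denver -24.000000
Lima    19.500000
Madrid  -7.333333
Quito    3.000000
filter rows where low <= 8:
              low
city             
Denver -24.000000
Madrid  -7.333333
Quito    3.000000
take 2 rows with largest low:
             low
city            
Quito   3.000000
Madrid -7.333333
sort by low descending:
             low
city            
Quito   3.000000
Madrid -7.333333
add column low_plus_3 = t['low'] + 3:
             low  low_plus_3
city                        
Quito   3.000000    6.000000
Madrid -7.333333   -4.333333
So iloc[1]['low_plus_3'] = -4.33333333333.

-4.33333333333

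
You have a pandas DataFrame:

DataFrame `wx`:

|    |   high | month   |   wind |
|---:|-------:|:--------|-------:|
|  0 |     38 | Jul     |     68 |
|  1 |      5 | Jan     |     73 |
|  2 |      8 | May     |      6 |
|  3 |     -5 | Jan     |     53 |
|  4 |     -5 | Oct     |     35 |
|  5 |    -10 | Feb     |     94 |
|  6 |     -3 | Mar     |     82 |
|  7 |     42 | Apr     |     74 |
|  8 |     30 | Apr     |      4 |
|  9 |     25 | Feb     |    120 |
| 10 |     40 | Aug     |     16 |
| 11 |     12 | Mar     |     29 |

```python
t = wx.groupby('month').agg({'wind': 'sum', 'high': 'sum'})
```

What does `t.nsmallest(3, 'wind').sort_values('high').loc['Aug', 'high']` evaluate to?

40

group by month: sum(wind), sum(high):
       wind  high
month            
Apr      78    72
Aug      16    40
Feb     214    15
Jan     126     0
Jul      68    38
Mar     111     9
May       6     8
Oct      35    -5
take 3 rows with smallest wind:
       wind  high
month            
May       6     8
Aug      16    40
Oct      35    -5
sort by high:
       wind  high
month            
Oct      35    -5
May       6     8
Aug      16    40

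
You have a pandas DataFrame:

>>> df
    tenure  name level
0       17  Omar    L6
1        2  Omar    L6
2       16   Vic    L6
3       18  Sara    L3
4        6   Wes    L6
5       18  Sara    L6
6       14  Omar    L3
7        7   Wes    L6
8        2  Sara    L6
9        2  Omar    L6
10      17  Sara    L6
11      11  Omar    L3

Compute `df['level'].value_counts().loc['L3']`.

value_counts of level:
level
L6    9
L3    3
Name: count, dtype: int64
value at index 'L3' → 3

3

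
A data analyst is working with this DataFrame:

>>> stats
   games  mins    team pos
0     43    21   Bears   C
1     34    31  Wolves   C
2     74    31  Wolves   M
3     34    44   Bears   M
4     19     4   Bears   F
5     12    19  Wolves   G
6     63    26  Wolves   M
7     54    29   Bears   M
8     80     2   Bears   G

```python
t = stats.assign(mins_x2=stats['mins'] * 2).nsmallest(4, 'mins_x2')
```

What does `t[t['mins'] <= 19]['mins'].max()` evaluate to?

19

add column mins_x2 = stats['mins'] * 2:
   games  mins    team pos  mins_x2
0     43    21   Bears   C       42
1     34    31  Wolves   C       62
2     74    31  Wolves   M       62
3     34    44   Bears   M       88
4     19     4   Bears   F        8
5     12    19  Wolves   G       38
6     63    26  Wolves   M       52
7     54    29   Bears   M       58
8     80     2   Bears   G        4
take 4 rows with smallest mins_x2:
   games  mins    team pos  mins_x2
8     80     2   Bears   G        4
4     19     4   Bears   F        8
5     12    19  Wolves   G       38
0     43    21   Bears   C       42
filter rows where mins <= 19:
   games  mins    team pos  mins_x2
8     80     2   Bears   G        4
4     19     4   Bears   F        8
5     12    19  Wolves   G       38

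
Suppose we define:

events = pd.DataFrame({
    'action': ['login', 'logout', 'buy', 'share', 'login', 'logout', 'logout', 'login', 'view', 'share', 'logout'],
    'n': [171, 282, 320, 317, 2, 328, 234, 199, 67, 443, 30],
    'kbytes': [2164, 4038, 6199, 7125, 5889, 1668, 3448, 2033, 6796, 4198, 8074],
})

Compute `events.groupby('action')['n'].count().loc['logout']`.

4

group by action, count of n:
action
buy       1
login     3
logout    4
share     2
view      1
Name: n, dtype: int64
Then the value at index 'logout': 4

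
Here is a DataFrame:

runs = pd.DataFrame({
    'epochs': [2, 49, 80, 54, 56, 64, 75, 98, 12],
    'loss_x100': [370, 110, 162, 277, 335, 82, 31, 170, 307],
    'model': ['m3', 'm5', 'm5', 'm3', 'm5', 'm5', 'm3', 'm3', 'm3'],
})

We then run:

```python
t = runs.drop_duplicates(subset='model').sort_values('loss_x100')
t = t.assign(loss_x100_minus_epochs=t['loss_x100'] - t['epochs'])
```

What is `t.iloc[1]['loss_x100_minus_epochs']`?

drop duplicate model (keep=first):
   epochs  loss_x100 model
0       2        370    m3
1      49        110    m5
sort by loss_x100:
   epochs  loss_x100 model
1      49        110    m5
0       2        370    m3
add column loss_x100_minus_epochs = t['loss_x100'] - t['epochs']:
   epochs  loss_x100 model  loss_x100_minus_epochs
1      49        110    m5                      61
0       2        370    m3                     368
Then the value at position 1, column 'loss_x100_minus_epochs': 368

368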